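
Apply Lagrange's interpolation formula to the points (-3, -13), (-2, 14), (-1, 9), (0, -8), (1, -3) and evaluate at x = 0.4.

Lagrange interpolation formula:
P(x) = Σ yᵢ × Lᵢ(x)
where Lᵢ(x) = Π_{j≠i} (x - xⱼ)/(xᵢ - xⱼ)

L_0(0.4) = (0.4 - (-2))/(-3 - (-2)) × (0.4 - (-1))/(-3 - (-1)) × (0.4 - 0)/(-3 - 0) × (0.4 - 1)/(-3 - 1) = -0.033600
L_1(0.4) = (0.4 - (-3))/(-2 - (-3)) × (0.4 - (-1))/(-2 - (-1)) × (0.4 - 0)/(-2 - 0) × (0.4 - 1)/(-2 - 1) = 0.190400
L_2(0.4) = (0.4 - (-3))/(-1 - (-3)) × (0.4 - (-2))/(-1 - (-2)) × (0.4 - 0)/(-1 - 0) × (0.4 - 1)/(-1 - 1) = -0.489600
L_3(0.4) = (0.4 - (-3))/(0 - (-3)) × (0.4 - (-2))/(0 - (-2)) × (0.4 - (-1))/(0 - (-1)) × (0.4 - 1)/(0 - 1) = 1.142400
L_4(0.4) = (0.4 - (-3))/(1 - (-3)) × (0.4 - (-2))/(1 - (-2)) × (0.4 - (-1))/(1 - (-1)) × (0.4 - 0)/(1 - 0) = 0.190400

P(0.4) = (-13)×L_0(0.4) + 14×L_1(0.4) + 9×L_2(0.4) + (-8)×L_3(0.4) + (-3)×L_4(0.4)
P(0.4) = -11.014400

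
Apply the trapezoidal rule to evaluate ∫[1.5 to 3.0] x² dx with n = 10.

f(x) = x²
a = 1.5, b = 3.0, n = 10
h = (b - a)/n = 0.150000

Trapezoidal rule: (h/2)[f(x₀) + 2f(x₁) + 2f(x₂) + ... + f(xₙ)]

x_0 = 1.5000, f(x_0) = 2.250000, coefficient = 1
x_1 = 1.6500, f(x_1) = 2.722500, coefficient = 2
x_2 = 1.8000, f(x_2) = 3.240000, coefficient = 2
x_3 = 1.9500, f(x_3) = 3.802500, coefficient = 2
x_4 = 2.1000, f(x_4) = 4.410000, coefficient = 2
x_5 = 2.2500, f(x_5) = 5.062500, coefficient = 2
x_6 = 2.4000, f(x_6) = 5.760000, coefficient = 2
x_7 = 2.5500, f(x_7) = 6.502500, coefficient = 2
x_8 = 2.7000, f(x_8) = 7.290000, coefficient = 2
x_9 = 2.8500, f(x_9) = 8.122500, coefficient = 2
x_10 = 3.0000, f(x_10) = 9.000000, coefficient = 1

I ≈ (0.150000/2) × 105.075000 = 7.880625
Exact value: 7.875000
Error: 0.005625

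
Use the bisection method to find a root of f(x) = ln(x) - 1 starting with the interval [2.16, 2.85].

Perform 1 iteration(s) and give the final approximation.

f(x) = ln(x) - 1
Initial interval: [2.16, 2.85]

Iteration 1:
  c_1 = (2.160000 + 2.850000)/2 = 2.505000
  f(c_1) = f(2.505000) = -0.081711
  f(a) × f(c) ≥ 0, new interval: [2.505000, 2.850000]

After 1 iteration(s), the approximation is c_1 = 2.505000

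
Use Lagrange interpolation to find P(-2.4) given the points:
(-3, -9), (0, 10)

Lagrange interpolation formula:
P(x) = Σ yᵢ × Lᵢ(x)
where Lᵢ(x) = Π_{j≠i} (x - xⱼ)/(xᵢ - xⱼ)

L_0(-2.4) = (-2.4 - 0)/(-3 - 0) = 0.800000
L_1(-2.4) = (-2.4 - (-3))/(0 - (-3)) = 0.200000

P(-2.4) = (-9)×L_0(-2.4) + 10×L_1(-2.4)
P(-2.4) = -5.200000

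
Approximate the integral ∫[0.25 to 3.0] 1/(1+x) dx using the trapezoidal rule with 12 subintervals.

f(x) = 1/(1+x)
a = 0.25, b = 3.0, n = 12
h = (b - a)/n = 0.229167

Trapezoidal rule: (h/2)[f(x₀) + 2f(x₁) + 2f(x₂) + ... + f(xₙ)]

x_0 = 0.2500, f(x_0) = 0.800000, coefficient = 1
x_1 = 0.4792, f(x_1) = 0.676056, coefficient = 2
x_2 = 0.7083, f(x_2) = 0.585366, coefficient = 2
x_3 = 0.9375, f(x_3) = 0.516129, coefficient = 2
x_4 = 1.1667, f(x_4) = 0.461538, coefficient = 2
x_5 = 1.3958, f(x_5) = 0.417391, coefficient = 2
x_6 = 1.6250, f(x_6) = 0.380952, coefficient = 2
x_7 = 1.8542, f(x_7) = 0.350365, coefficient = 2
x_8 = 2.0833, f(x_8) = 0.324324, coefficient = 2
x_9 = 2.3125, f(x_9) = 0.301887, coefficient = 2
x_10 = 2.5417, f(x_10) = 0.282353, coefficient = 2
x_11 = 2.7708, f(x_11) = 0.265193, coefficient = 2
x_12 = 3.0000, f(x_12) = 0.250000, coefficient = 1

I ≈ (0.229167/2) × 10.173112 = 1.165669
Exact value: 1.163151
Error: 0.002518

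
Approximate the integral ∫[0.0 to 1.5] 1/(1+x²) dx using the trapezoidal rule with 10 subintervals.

f(x) = 1/(1+x²)
a = 0.0, b = 1.5, n = 10
h = (b - a)/n = 0.150000

Trapezoidal rule: (h/2)[f(x₀) + 2f(x₁) + 2f(x₂) + ... + f(xₙ)]

x_0 = 0.0000, f(x_0) = 1.000000, coefficient = 1
x_1 = 0.1500, f(x_1) = 0.977995, coefficient = 2
x_2 = 0.3000, f(x_2) = 0.917431, coefficient = 2
x_3 = 0.4500, f(x_3) = 0.831601, coefficient = 2
x_4 = 0.6000, f(x_4) = 0.735294, coefficient = 2
x_5 = 0.7500, f(x_5) = 0.640000, coefficient = 2
x_6 = 0.9000, f(x_6) = 0.552486, coefficient = 2
x_7 = 1.0500, f(x_7) = 0.475624, coefficient = 2
x_8 = 1.2000, f(x_8) = 0.409836, coefficient = 2
x_9 = 1.3500, f(x_9) = 0.354296, coefficient = 2
x_10 = 1.5000, f(x_10) = 0.307692, coefficient = 1

I ≈ (0.150000/2) × 13.096820 = 0.982261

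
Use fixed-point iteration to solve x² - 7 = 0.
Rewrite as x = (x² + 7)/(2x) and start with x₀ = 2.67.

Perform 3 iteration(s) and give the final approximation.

Equation: x² - 7 = 0
Fixed-point form: x = (x² + 7)/(2x)
x₀ = 2.67

x_1 = g(2.670000) = 2.645861
x_2 = g(2.645861) = 2.645751
x_3 = g(2.645751) = 2.645751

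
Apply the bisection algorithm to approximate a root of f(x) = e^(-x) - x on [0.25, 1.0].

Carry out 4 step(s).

f(x) = e^(-x) - x
Initial interval: [0.25, 1.0]

Iteration 1:
  c_1 = (0.250000 + 1.000000)/2 = 0.625000
  f(c_1) = f(0.625000) = -0.089739
  f(a) × f(c) < 0, new interval: [0.250000, 0.625000]
Iteration 2:
  c_2 = (0.250000 + 0.625000)/2 = 0.437500
  f(c_2) = f(0.437500) = 0.208149
  f(a) × f(c) ≥ 0, new interval: [0.437500, 0.625000]
Iteration 3:
  c_3 = (0.437500 + 0.625000)/2 = 0.531250
  f(c_3) = f(0.531250) = 0.056620
  f(a) × f(c) ≥ 0, new interval: [0.531250, 0.625000]
Iteration 4:
  c_4 = (0.531250 + 0.625000)/2 = 0.578125
  f(c_4) = f(0.578125) = -0.017176
  f(a) × f(c) < 0, new interval: [0.531250, 0.578125]

After 4 iteration(s), the approximation is c_4 = 0.578125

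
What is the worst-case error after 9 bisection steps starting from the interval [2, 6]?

Bisection error bound: |error| ≤ (b-a)/2^n
|error| ≤ (6 - 2)/2^9 = 4/2^9
|error| ≤ 0.0078125000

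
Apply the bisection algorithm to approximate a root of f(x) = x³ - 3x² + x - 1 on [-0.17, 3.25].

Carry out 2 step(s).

f(x) = x³ - 3x² + x - 1
Initial interval: [-0.17, 3.25]

Iteration 1:
  c_1 = (-0.170000 + 3.250000)/2 = 1.540000
  f(c_1) = f(1.540000) = -2.922536
  f(a) × f(c) ≥ 0, new interval: [1.540000, 3.250000]
Iteration 2:
  c_2 = (1.540000 + 3.250000)/2 = 2.395000
  f(c_2) = f(2.395000) = -2.075295
  f(a) × f(c) ≥ 0, new interval: [2.395000, 3.250000]

After 2 iteration(s), the approximation is c_2 = 2.395000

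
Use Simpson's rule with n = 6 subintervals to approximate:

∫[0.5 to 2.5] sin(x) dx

f(x) = sin(x)
a = 0.5, b = 2.5, n = 6
h = (b - a)/n = 0.333333

Simpson's rule: (h/3)[f(x₀) + 4f(x₁) + 2f(x₂) + ... + f(xₙ)]

x_0 = 0.5000, f(x_0) = 0.479426, coefficient = 1
x_1 = 0.8333, f(x_1) = 0.740177, coefficient = 4
x_2 = 1.1667, f(x_2) = 0.919445, coefficient = 2
x_3 = 1.5000, f(x_3) = 0.997495, coefficient = 4
x_4 = 1.8333, f(x_4) = 0.965735, coefficient = 2
x_5 = 2.1667, f(x_5) = 0.827660, coefficient = 4
x_6 = 2.5000, f(x_6) = 0.598472, coefficient = 1

I ≈ (0.333333/3) × 15.109586 = 1.678843
Exact value: 1.678726
Error: 0.000117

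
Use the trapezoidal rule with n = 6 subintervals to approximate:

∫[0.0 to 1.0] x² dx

f(x) = x²
a = 0.0, b = 1.0, n = 6
h = (b - a)/n = 0.166667

Trapezoidal rule: (h/2)[f(x₀) + 2f(x₁) + 2f(x₂) + ... + f(xₙ)]

x_0 = 0.0000, f(x_0) = 0.000000, coefficient = 1
x_1 = 0.1667, f(x_1) = 0.027778, coefficient = 2
x_2 = 0.3333, f(x_2) = 0.111111, coefficient = 2
x_3 = 0.5000, f(x_3) = 0.250000, coefficient = 2
x_4 = 0.6667, f(x_4) = 0.444444, coefficient = 2
x_5 = 0.8333, f(x_5) = 0.694444, coefficient = 2
x_6 = 1.0000, f(x_6) = 1.000000, coefficient = 1

I ≈ (0.166667/2) × 4.055556 = 0.337963
Exact value: 0.333333
Error: 0.004630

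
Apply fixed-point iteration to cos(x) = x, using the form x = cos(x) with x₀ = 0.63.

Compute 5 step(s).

Equation: cos(x) = x
Fixed-point form: x = cos(x)
x₀ = 0.63

x_1 = g(0.630000) = 0.808028
x_2 = g(0.808028) = 0.690926
x_3 = g(0.690926) = 0.770656
x_4 = g(0.770656) = 0.717454
x_5 = g(0.717454) = 0.753482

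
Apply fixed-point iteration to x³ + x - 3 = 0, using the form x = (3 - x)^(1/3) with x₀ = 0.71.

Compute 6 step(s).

Equation: x³ + x - 3 = 0
Fixed-point form: x = (3 - x)^(1/3)
x₀ = 0.71

x_1 = g(0.710000) = 1.318090
x_2 = g(1.318090) = 1.189235
x_3 = g(1.189235) = 1.218861
x_4 = g(1.218861) = 1.212177
x_5 = g(1.212177) = 1.213691
x_6 = g(1.213691) = 1.213348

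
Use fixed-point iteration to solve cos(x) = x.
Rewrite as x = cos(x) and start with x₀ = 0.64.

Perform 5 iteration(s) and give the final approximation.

Equation: cos(x) = x
Fixed-point form: x = cos(x)
x₀ = 0.64

x_1 = g(0.640000) = 0.802096
x_2 = g(0.802096) = 0.695202
x_3 = g(0.695202) = 0.767924
x_4 = g(0.767924) = 0.719354
x_5 = g(0.719354) = 0.752232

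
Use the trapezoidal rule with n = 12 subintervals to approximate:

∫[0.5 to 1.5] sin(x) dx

f(x) = sin(x)
a = 0.5, b = 1.5, n = 12
h = (b - a)/n = 0.083333

Trapezoidal rule: (h/2)[f(x₀) + 2f(x₁) + 2f(x₂) + ... + f(xₙ)]

x_0 = 0.5000, f(x_0) = 0.479426, coefficient = 1
x_1 = 0.5833, f(x_1) = 0.550809, coefficient = 2
x_2 = 0.6667, f(x_2) = 0.618370, coefficient = 2
x_3 = 0.7500, f(x_3) = 0.681639, coefficient = 2
x_4 = 0.8333, f(x_4) = 0.740177, coefficient = 2
x_5 = 0.9167, f(x_5) = 0.793578, coefficient = 2
x_6 = 1.0000, f(x_6) = 0.841471, coefficient = 2
x_7 = 1.0833, f(x_7) = 0.883524, coefficient = 2
x_8 = 1.1667, f(x_8) = 0.919445, coefficient = 2
x_9 = 1.2500, f(x_9) = 0.948985, coefficient = 2
x_10 = 1.3333, f(x_10) = 0.971938, coefficient = 2
x_11 = 1.4167, f(x_11) = 0.988146, coefficient = 2
x_12 = 1.5000, f(x_12) = 0.997495, coefficient = 1

I ≈ (0.083333/2) × 19.353081 = 0.806378
Exact value: 0.806845
Error: 0.000467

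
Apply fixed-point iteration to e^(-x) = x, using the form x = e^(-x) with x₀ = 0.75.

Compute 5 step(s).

Equation: e^(-x) = x
Fixed-point form: x = e^(-x)
x₀ = 0.75

x_1 = g(0.750000) = 0.472367
x_2 = g(0.472367) = 0.623525
x_3 = g(0.623525) = 0.536052
x_4 = g(0.536052) = 0.585054
x_5 = g(0.585054) = 0.557076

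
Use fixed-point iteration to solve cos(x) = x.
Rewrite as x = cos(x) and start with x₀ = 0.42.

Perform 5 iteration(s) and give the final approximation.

Equation: cos(x) = x
Fixed-point form: x = cos(x)
x₀ = 0.42

x_1 = g(0.420000) = 0.913089
x_2 = g(0.913089) = 0.611304
x_3 = g(0.611304) = 0.818900
x_4 = g(0.818900) = 0.683025
x_5 = g(0.683025) = 0.775667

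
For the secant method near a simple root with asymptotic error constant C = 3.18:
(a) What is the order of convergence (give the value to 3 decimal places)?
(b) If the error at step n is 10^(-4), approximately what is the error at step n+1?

(a) Secant method has superlinear convergence with order φ = (1+√5)/2 ≈ 1.618.
    This means |e_{n+1}| ≈ C|e_n|^1.618.

(b) With |e_n| = 10^(-4) and C = 3.18:
    |e_{n+1}| ≈ 3.18 × (10^(-4))^1.618 = 3.18 × 10^(-6.47)

(a) ≈ 1.618 (golden ratio); (b) |e_{n+1}| ≈ 1.072e-06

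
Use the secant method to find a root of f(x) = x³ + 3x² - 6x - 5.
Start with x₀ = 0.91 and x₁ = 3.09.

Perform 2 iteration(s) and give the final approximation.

f(x) = x³ + 3x² - 6x - 5
x₀ = 0.91, x₁ = 3.09

Secant formula: x_{n+1} = x_n - f(x_n)(x_n - x_{n-1})/(f(x_n) - f(x_{n-1}))

Iteration 1:
  f(0.910000) = -7.222129
  f(3.090000) = 34.607929
  x_2 = 3.090000 - 34.607929×(3.090000 - 0.910000)/(34.607929 - (-7.222129))
       = 1.286386
Iteration 2:
  f(3.090000) = 34.607929
  f(1.286386) = -5.625253
  x_3 = 1.286386 - (-5.625253)×(1.286386 - 3.090000)/(-5.625253 - 34.607929)
       = 1.538560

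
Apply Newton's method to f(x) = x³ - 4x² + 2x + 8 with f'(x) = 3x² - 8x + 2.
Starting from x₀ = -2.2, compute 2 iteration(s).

f(x) = x³ - 4x² + 2x + 8
f'(x) = 3x² - 8x + 2
x₀ = -2.2

Newton-Raphson formula: x_{n+1} = x_n - f(x_n)/f'(x_n)

Iteration 1:
  f(-2.200000) = -26.408000
  f'(-2.200000) = 34.120000
  x_1 = -2.200000 - (-26.408000)/34.120000 = -1.426026
Iteration 2:
  f(-1.426026) = -5.886144
  f'(-1.426026) = 19.508855
  x_2 = -1.426026 - (-5.886144)/19.508855 = -1.124309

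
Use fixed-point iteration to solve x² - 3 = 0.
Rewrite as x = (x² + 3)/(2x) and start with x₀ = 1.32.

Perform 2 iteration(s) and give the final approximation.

Equation: x² - 3 = 0
Fixed-point form: x = (x² + 3)/(2x)
x₀ = 1.32

x_1 = g(1.320000) = 1.796364
x_2 = g(1.796364) = 1.733202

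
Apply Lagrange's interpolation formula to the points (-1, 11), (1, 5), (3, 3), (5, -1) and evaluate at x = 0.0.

Lagrange interpolation formula:
P(x) = Σ yᵢ × Lᵢ(x)
where Lᵢ(x) = Π_{j≠i} (x - xⱼ)/(xᵢ - xⱼ)

L_0(0.0) = (0.0 - 1)/(-1 - 1) × (0.0 - 3)/(-1 - 3) × (0.0 - 5)/(-1 - 5) = 0.312500
L_1(0.0) = (0.0 - (-1))/(1 - (-1)) × (0.0 - 3)/(1 - 3) × (0.0 - 5)/(1 - 5) = 0.937500
L_2(0.0) = (0.0 - (-1))/(3 - (-1)) × (0.0 - 1)/(3 - 1) × (0.0 - 5)/(3 - 5) = -0.312500
L_3(0.0) = (0.0 - (-1))/(5 - (-1)) × (0.0 - 1)/(5 - 1) × (0.0 - 3)/(5 - 3) = 0.062500

P(0.0) = 11×L_0(0.0) + 5×L_1(0.0) + 3×L_2(0.0) + (-1)×L_3(0.0)
P(0.0) = 7.125000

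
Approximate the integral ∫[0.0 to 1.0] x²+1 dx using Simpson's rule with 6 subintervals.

f(x) = x²+1
a = 0.0, b = 1.0, n = 6
h = (b - a)/n = 0.166667

Simpson's rule: (h/3)[f(x₀) + 4f(x₁) + 2f(x₂) + ... + f(xₙ)]

x_0 = 0.0000, f(x_0) = 1.000000, coefficient = 1
x_1 = 0.1667, f(x_1) = 1.027778, coefficient = 4
x_2 = 0.3333, f(x_2) = 1.111111, coefficient = 2
x_3 = 0.5000, f(x_3) = 1.250000, coefficient = 4
x_4 = 0.6667, f(x_4) = 1.444444, coefficient = 2
x_5 = 0.8333, f(x_5) = 1.694444, coefficient = 4
x_6 = 1.0000, f(x_6) = 2.000000, coefficient = 1

I ≈ (0.166667/3) × 24.000000 = 1.333333
Exact value: 1.333333
Error: 0.000000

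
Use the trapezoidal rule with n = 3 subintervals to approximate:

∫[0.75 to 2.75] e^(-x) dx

f(x) = e^(-x)
a = 0.75, b = 2.75, n = 3
h = (b - a)/n = 0.666667

Trapezoidal rule: (h/2)[f(x₀) + 2f(x₁) + 2f(x₂) + ... + f(xₙ)]

x_0 = 0.7500, f(x_0) = 0.472367, coefficient = 1
x_1 = 1.4167, f(x_1) = 0.242521, coefficient = 2
x_2 = 2.0833, f(x_2) = 0.124514, coefficient = 2
x_3 = 2.7500, f(x_3) = 0.063928, coefficient = 1

I ≈ (0.666667/2) × 1.270366 = 0.423455
Exact value: 0.408439
Error: 0.015016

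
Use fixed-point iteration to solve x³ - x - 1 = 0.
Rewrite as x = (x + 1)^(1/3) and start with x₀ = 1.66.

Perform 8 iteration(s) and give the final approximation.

Equation: x³ - x - 1 = 0
Fixed-point form: x = (x + 1)^(1/3)
x₀ = 1.66

x_1 = g(1.660000) = 1.385566
x_2 = g(1.385566) = 1.336176
x_3 = g(1.336176) = 1.326891
x_4 = g(1.326891) = 1.325131
x_5 = g(1.325131) = 1.324796
x_6 = g(1.324796) = 1.324733
x_7 = g(1.324733) = 1.324721
x_8 = g(1.324721) = 1.324718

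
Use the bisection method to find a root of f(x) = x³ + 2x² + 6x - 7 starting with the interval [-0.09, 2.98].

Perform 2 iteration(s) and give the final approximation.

f(x) = x³ + 2x² + 6x - 7
Initial interval: [-0.09, 2.98]

Iteration 1:
  c_1 = (-0.090000 + 2.980000)/2 = 1.445000
  f(c_1) = f(1.445000) = 8.863246
  f(a) × f(c) < 0, new interval: [-0.090000, 1.445000]
Iteration 2:
  c_2 = (-0.090000 + 1.445000)/2 = 0.677500
  f(c_2) = f(0.677500) = -1.706011
  f(a) × f(c) ≥ 0, new interval: [0.677500, 1.445000]

After 2 iteration(s), the approximation is c_2 = 0.677500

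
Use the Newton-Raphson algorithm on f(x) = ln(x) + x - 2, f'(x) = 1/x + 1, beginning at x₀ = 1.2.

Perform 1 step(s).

f(x) = ln(x) + x - 2
f'(x) = 1/x + 1
x₀ = 1.2

Newton-Raphson formula: x_{n+1} = x_n - f(x_n)/f'(x_n)

Iteration 1:
  f(1.200000) = -0.617678
  f'(1.200000) = 1.833333
  x_1 = 1.200000 - (-0.617678)/1.833333 = 1.536916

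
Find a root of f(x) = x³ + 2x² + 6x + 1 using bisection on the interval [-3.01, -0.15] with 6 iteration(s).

f(x) = x³ + 2x² + 6x + 1
Initial interval: [-3.01, -0.15]

Iteration 1:
  c_1 = (-3.010000 + (-0.150000))/2 = -1.580000
  f(c_1) = f(-1.580000) = -7.431512
  f(a) × f(c) ≥ 0, new interval: [-1.580000, -0.150000]
Iteration 2:
  c_2 = (-1.580000 + (-0.150000))/2 = -0.865000
  f(c_2) = f(-0.865000) = -3.340765
  f(a) × f(c) ≥ 0, new interval: [-0.865000, -0.150000]
Iteration 3:
  c_3 = (-0.865000 + (-0.150000))/2 = -0.507500
  f(c_3) = f(-0.507500) = -1.660597
  f(a) × f(c) ≥ 0, new interval: [-0.507500, -0.150000]
Iteration 4:
  c_4 = (-0.507500 + (-0.150000))/2 = -0.328750
  f(c_4) = f(-0.328750) = -0.791877
  f(a) × f(c) ≥ 0, new interval: [-0.328750, -0.150000]
Iteration 5:
  c_5 = (-0.328750 + (-0.150000))/2 = -0.239375
  f(c_5) = f(-0.239375) = -0.335365
  f(a) × f(c) ≥ 0, new interval: [-0.239375, -0.150000]
Iteration 6:
  c_6 = (-0.239375 + (-0.150000))/2 = -0.194688
  f(c_6) = f(-0.194688) = -0.099698
  f(a) × f(c) ≥ 0, new interval: [-0.194688, -0.150000]

After 6 iteration(s), the approximation is c_6 = -0.194688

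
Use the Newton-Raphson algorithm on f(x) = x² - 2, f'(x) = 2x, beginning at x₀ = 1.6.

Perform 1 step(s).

f(x) = x² - 2
f'(x) = 2x
x₀ = 1.6

Newton-Raphson formula: x_{n+1} = x_n - f(x_n)/f'(x_n)

Iteration 1:
  f(1.600000) = 0.560000
  f'(1.600000) = 3.200000
  x_1 = 1.600000 - 0.560000/3.200000 = 1.425000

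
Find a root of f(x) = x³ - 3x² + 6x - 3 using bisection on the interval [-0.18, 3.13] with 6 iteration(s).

f(x) = x³ - 3x² + 6x - 3
Initial interval: [-0.18, 3.13]

Iteration 1:
  c_1 = (-0.180000 + 3.130000)/2 = 1.475000
  f(c_1) = f(1.475000) = 2.532172
  f(a) × f(c) < 0, new interval: [-0.180000, 1.475000]
Iteration 2:
  c_2 = (-0.180000 + 1.475000)/2 = 0.647500
  f(c_2) = f(0.647500) = -0.101300
  f(a) × f(c) ≥ 0, new interval: [0.647500, 1.475000]
Iteration 3:
  c_3 = (0.647500 + 1.475000)/2 = 1.061250
  f(c_3) = f(1.061250) = 1.183980
  f(a) × f(c) < 0, new interval: [0.647500, 1.061250]
Iteration 4:
  c_4 = (0.647500 + 1.061250)/2 = 0.854375
  f(c_4) = f(0.854375) = 0.560037
  f(a) × f(c) < 0, new interval: [0.647500, 0.854375]
Iteration 5:
  c_5 = (0.647500 + 0.854375)/2 = 0.750937
  f(c_5) = f(0.750937) = 0.237363
  f(a) × f(c) < 0, new interval: [0.647500, 0.750937]
Iteration 6:
  c_6 = (0.647500 + 0.750937)/2 = 0.699219
  f(c_6) = f(0.699219) = 0.070445
  f(a) × f(c) < 0, new interval: [0.647500, 0.699219]

After 6 iteration(s), the approximation is c_6 = 0.699219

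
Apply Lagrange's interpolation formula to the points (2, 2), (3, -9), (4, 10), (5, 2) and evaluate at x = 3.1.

Lagrange interpolation formula:
P(x) = Σ yᵢ × Lᵢ(x)
where Lᵢ(x) = Π_{j≠i} (x - xⱼ)/(xᵢ - xⱼ)

L_0(3.1) = (3.1 - 3)/(2 - 3) × (3.1 - 4)/(2 - 4) × (3.1 - 5)/(2 - 5) = -0.028500
L_1(3.1) = (3.1 - 2)/(3 - 2) × (3.1 - 4)/(3 - 4) × (3.1 - 5)/(3 - 5) = 0.940500
L_2(3.1) = (3.1 - 2)/(4 - 2) × (3.1 - 3)/(4 - 3) × (3.1 - 5)/(4 - 5) = 0.104500
L_3(3.1) = (3.1 - 2)/(5 - 2) × (3.1 - 3)/(5 - 3) × (3.1 - 4)/(5 - 4) = -0.016500

P(3.1) = 2×L_0(3.1) + (-9)×L_1(3.1) + 10×L_2(3.1) + 2×L_3(3.1)
P(3.1) = -7.509500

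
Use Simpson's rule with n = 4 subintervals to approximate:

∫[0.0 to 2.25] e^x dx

f(x) = e^x
a = 0.0, b = 2.25, n = 4
h = (b - a)/n = 0.562500

Simpson's rule: (h/3)[f(x₀) + 4f(x₁) + 2f(x₂) + ... + f(xₙ)]

x_0 = 0.0000, f(x_0) = 1.000000, coefficient = 1
x_1 = 0.5625, f(x_1) = 1.755055, coefficient = 4
x_2 = 1.1250, f(x_2) = 3.080217, coefficient = 2
x_3 = 1.6875, f(x_3) = 5.405949, coefficient = 4
x_4 = 2.2500, f(x_4) = 9.487736, coefficient = 1

I ≈ (0.562500/3) × 45.292184 = 8.492284
Exact value: 8.487736
Error: 0.004549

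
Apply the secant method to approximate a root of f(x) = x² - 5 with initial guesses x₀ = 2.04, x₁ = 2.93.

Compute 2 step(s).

f(x) = x² - 5
x₀ = 2.04, x₁ = 2.93

Secant formula: x_{n+1} = x_n - f(x_n)(x_n - x_{n-1})/(f(x_n) - f(x_{n-1}))

Iteration 1:
  f(2.040000) = -0.838400
  f(2.930000) = 3.584900
  x_2 = 2.930000 - 3.584900×(2.930000 - 2.040000)/(3.584900 - (-0.838400))
       = 2.208692
Iteration 2:
  f(2.930000) = 3.584900
  f(2.208692) = -0.121679
  x_3 = 2.208692 - (-0.121679)×(2.208692 - 2.930000)/(-0.121679 - 3.584900)
       = 2.232371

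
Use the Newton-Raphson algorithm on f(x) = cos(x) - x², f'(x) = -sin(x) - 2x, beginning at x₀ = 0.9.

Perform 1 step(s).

f(x) = cos(x) - x²
f'(x) = -sin(x) - 2x
x₀ = 0.9

Newton-Raphson formula: x_{n+1} = x_n - f(x_n)/f'(x_n)

Iteration 1:
  f(0.900000) = -0.188390
  f'(0.900000) = -2.583327
  x_1 = 0.900000 - (-0.188390)/(-2.583327) = 0.827075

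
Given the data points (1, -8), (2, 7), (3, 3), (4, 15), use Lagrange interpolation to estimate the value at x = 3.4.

Lagrange interpolation formula:
P(x) = Σ yᵢ × Lᵢ(x)
where Lᵢ(x) = Π_{j≠i} (x - xⱼ)/(xᵢ - xⱼ)

L_0(3.4) = (3.4 - 2)/(1 - 2) × (3.4 - 3)/(1 - 3) × (3.4 - 4)/(1 - 4) = 0.056000
L_1(3.4) = (3.4 - 1)/(2 - 1) × (3.4 - 3)/(2 - 3) × (3.4 - 4)/(2 - 4) = -0.288000
L_2(3.4) = (3.4 - 1)/(3 - 1) × (3.4 - 2)/(3 - 2) × (3.4 - 4)/(3 - 4) = 1.008000
L_3(3.4) = (3.4 - 1)/(4 - 1) × (3.4 - 2)/(4 - 2) × (3.4 - 3)/(4 - 3) = 0.224000

P(3.4) = (-8)×L_0(3.4) + 7×L_1(3.4) + 3×L_2(3.4) + 15×L_3(3.4)
P(3.4) = 3.920000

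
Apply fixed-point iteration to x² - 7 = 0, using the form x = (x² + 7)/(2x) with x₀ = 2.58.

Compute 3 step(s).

Equation: x² - 7 = 0
Fixed-point form: x = (x² + 7)/(2x)
x₀ = 2.58

x_1 = g(2.580000) = 2.646589
x_2 = g(2.646589) = 2.645751
x_3 = g(2.645751) = 2.645751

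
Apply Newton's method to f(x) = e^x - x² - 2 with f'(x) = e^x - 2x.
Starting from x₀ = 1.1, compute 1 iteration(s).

f(x) = e^x - x² - 2
f'(x) = e^x - 2x
x₀ = 1.1

Newton-Raphson formula: x_{n+1} = x_n - f(x_n)/f'(x_n)

Iteration 1:
  f(1.100000) = -0.205834
  f'(1.100000) = 0.804166
  x_1 = 1.100000 - (-0.205834)/0.804166 = 1.355960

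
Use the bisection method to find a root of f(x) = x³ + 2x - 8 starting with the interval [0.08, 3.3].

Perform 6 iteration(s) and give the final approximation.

f(x) = x³ + 2x - 8
Initial interval: [0.08, 3.3]

Iteration 1:
  c_1 = (0.080000 + 3.300000)/2 = 1.690000
  f(c_1) = f(1.690000) = 0.206809
  f(a) × f(c) < 0, new interval: [0.080000, 1.690000]
Iteration 2:
  c_2 = (0.080000 + 1.690000)/2 = 0.885000
  f(c_2) = f(0.885000) = -5.536846
  f(a) × f(c) ≥ 0, new interval: [0.885000, 1.690000]
Iteration 3:
  c_3 = (0.885000 + 1.690000)/2 = 1.287500
  f(c_3) = f(1.287500) = -3.290768
  f(a) × f(c) ≥ 0, new interval: [1.287500, 1.690000]
Iteration 4:
  c_4 = (1.287500 + 1.690000)/2 = 1.488750
  f(c_4) = f(1.488750) = -1.722869
  f(a) × f(c) ≥ 0, new interval: [1.488750, 1.690000]
Iteration 5:
  c_5 = (1.488750 + 1.690000)/2 = 1.589375
  f(c_5) = f(1.589375) = -0.806309
  f(a) × f(c) ≥ 0, new interval: [1.589375, 1.690000]
Iteration 6:
  c_6 = (1.589375 + 1.690000)/2 = 1.639687
  f(c_6) = f(1.639687) = -0.312202
  f(a) × f(c) ≥ 0, new interval: [1.639687, 1.690000]

After 6 iteration(s), the approximation is c_6 = 1.639687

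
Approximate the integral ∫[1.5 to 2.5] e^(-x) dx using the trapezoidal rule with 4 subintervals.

f(x) = e^(-x)
a = 1.5, b = 2.5, n = 4
h = (b - a)/n = 0.250000

Trapezoidal rule: (h/2)[f(x₀) + 2f(x₁) + 2f(x₂) + ... + f(xₙ)]

x_0 = 1.5000, f(x_0) = 0.223130, coefficient = 1
x_1 = 1.7500, f(x_1) = 0.173774, coefficient = 2
x_2 = 2.0000, f(x_2) = 0.135335, coefficient = 2
x_3 = 2.2500, f(x_3) = 0.105399, coefficient = 2
x_4 = 2.5000, f(x_4) = 0.082085, coefficient = 1

I ≈ (0.250000/2) × 1.134232 = 0.141779
Exact value: 0.141045
Error: 0.000734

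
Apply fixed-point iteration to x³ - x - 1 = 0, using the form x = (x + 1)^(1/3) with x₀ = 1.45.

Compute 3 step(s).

Equation: x³ - x - 1 = 0
Fixed-point form: x = (x + 1)^(1/3)
x₀ = 1.45

x_1 = g(1.450000) = 1.348100
x_2 = g(1.348100) = 1.329144
x_3 = g(1.329144) = 1.325558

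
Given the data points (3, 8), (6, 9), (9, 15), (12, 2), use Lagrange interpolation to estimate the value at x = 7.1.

Lagrange interpolation formula:
P(x) = Σ yᵢ × Lᵢ(x)
where Lᵢ(x) = Π_{j≠i} (x - xⱼ)/(xᵢ - xⱼ)

L_0(7.1) = (7.1 - 6)/(3 - 6) × (7.1 - 9)/(3 - 9) × (7.1 - 12)/(3 - 12) = -0.063216
L_1(7.1) = (7.1 - 3)/(6 - 3) × (7.1 - 9)/(6 - 9) × (7.1 - 12)/(6 - 12) = 0.706870
L_2(7.1) = (7.1 - 3)/(9 - 3) × (7.1 - 6)/(9 - 6) × (7.1 - 12)/(9 - 12) = 0.409241
L_3(7.1) = (7.1 - 3)/(12 - 3) × (7.1 - 6)/(12 - 6) × (7.1 - 9)/(12 - 9) = -0.052895

P(7.1) = 8×L_0(7.1) + 9×L_1(7.1) + 15×L_2(7.1) + 2×L_3(7.1)
P(7.1) = 11.888926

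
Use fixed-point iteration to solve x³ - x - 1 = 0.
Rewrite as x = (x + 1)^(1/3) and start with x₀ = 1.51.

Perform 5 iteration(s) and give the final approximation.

Equation: x³ - x - 1 = 0
Fixed-point form: x = (x + 1)^(1/3)
x₀ = 1.51

x_1 = g(1.510000) = 1.359016
x_2 = g(1.359016) = 1.331201
x_3 = g(1.331201) = 1.325948
x_4 = g(1.325948) = 1.324952
x_5 = g(1.324952) = 1.324762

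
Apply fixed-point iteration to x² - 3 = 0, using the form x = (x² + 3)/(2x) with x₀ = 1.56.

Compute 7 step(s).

Equation: x² - 3 = 0
Fixed-point form: x = (x² + 3)/(2x)
x₀ = 1.56

x_1 = g(1.560000) = 1.741538
x_2 = g(1.741538) = 1.732077
x_3 = g(1.732077) = 1.732051
x_4 = g(1.732051) = 1.732051
x_5 = g(1.732051) = 1.732051
x_6 = g(1.732051) = 1.732051
x_7 = g(1.732051) = 1.732051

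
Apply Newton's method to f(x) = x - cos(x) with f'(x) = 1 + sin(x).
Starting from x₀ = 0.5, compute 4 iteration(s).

f(x) = x - cos(x)
f'(x) = 1 + sin(x)
x₀ = 0.5

Newton-Raphson formula: x_{n+1} = x_n - f(x_n)/f'(x_n)

Iteration 1:
  f(0.500000) = -0.377583
  f'(0.500000) = 1.479426
  x_1 = 0.500000 - (-0.377583)/1.479426 = 0.755222
Iteration 2:
  f(0.755222) = 0.027103
  f'(0.755222) = 1.685451
  x_2 = 0.755222 - 0.027103/1.685451 = 0.739142
Iteration 3:
  f(0.739142) = 0.000095
  f'(0.739142) = 1.673654
  x_3 = 0.739142 - 0.000095/1.673654 = 0.739085
Iteration 4:
  f(0.739085) = 0.000000
  f'(0.739085) = 1.673612
  x_4 = 0.739085 - 0.000000/1.673612 = 0.739085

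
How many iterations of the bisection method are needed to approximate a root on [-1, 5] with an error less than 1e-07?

We need (b-a)/2^n ≤ 1e-07
(5 - (-1))/2^n ≤ 1e-07
6/2^n ≤ 1e-07
2^n ≥ 60000000
n ≥ log₂(60000000) = 25.84
n ≥ 26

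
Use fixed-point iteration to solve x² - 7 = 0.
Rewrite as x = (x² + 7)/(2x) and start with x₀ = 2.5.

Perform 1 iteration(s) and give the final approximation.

Equation: x² - 7 = 0
Fixed-point form: x = (x² + 7)/(2x)
x₀ = 2.5

x_1 = g(2.500000) = 2.650000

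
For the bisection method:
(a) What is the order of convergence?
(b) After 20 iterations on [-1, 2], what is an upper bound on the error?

(a) Bisection has linear (order 1) convergence; the error is halved each step.

(b) Error bound = (b-a)/2^n = (2 - (-1))/2^{20}
    = 3/2^{20}

(a) 1 (linear); (b) error ≤ 2.86e-06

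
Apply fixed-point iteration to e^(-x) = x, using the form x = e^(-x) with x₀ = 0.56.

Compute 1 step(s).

Equation: e^(-x) = x
Fixed-point form: x = e^(-x)
x₀ = 0.56

x_1 = g(0.560000) = 0.571209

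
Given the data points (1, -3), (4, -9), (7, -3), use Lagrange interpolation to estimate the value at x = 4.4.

Lagrange interpolation formula:
P(x) = Σ yᵢ × Lᵢ(x)
where Lᵢ(x) = Π_{j≠i} (x - xⱼ)/(xᵢ - xⱼ)

L_0(4.4) = (4.4 - 4)/(1 - 4) × (4.4 - 7)/(1 - 7) = -0.057778
L_1(4.4) = (4.4 - 1)/(4 - 1) × (4.4 - 7)/(4 - 7) = 0.982222
L_2(4.4) = (4.4 - 1)/(7 - 1) × (4.4 - 4)/(7 - 4) = 0.075556

P(4.4) = (-3)×L_0(4.4) + (-9)×L_1(4.4) + (-3)×L_2(4.4)
P(4.4) = -8.893333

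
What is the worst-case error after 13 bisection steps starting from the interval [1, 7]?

Bisection error bound: |error| ≤ (b-a)/2^n
|error| ≤ (7 - 1)/2^13 = 6/2^13
|error| ≤ 0.0007324219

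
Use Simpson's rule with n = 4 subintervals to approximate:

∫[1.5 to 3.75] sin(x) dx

f(x) = sin(x)
a = 1.5, b = 3.75, n = 4
h = (b - a)/n = 0.562500

Simpson's rule: (h/3)[f(x₀) + 4f(x₁) + 2f(x₂) + ... + f(xₙ)]

x_0 = 1.5000, f(x_0) = 0.997495, coefficient = 1
x_1 = 2.0625, f(x_1) = 0.881530, coefficient = 4
x_2 = 2.6250, f(x_2) = 0.493920, coefficient = 2
x_3 = 3.1875, f(x_3) = -0.045891, coefficient = 4
x_4 = 3.7500, f(x_4) = -0.571561, coefficient = 1

I ≈ (0.562500/3) × 4.756329 = 0.891812
Exact value: 0.891297
Error: 0.000515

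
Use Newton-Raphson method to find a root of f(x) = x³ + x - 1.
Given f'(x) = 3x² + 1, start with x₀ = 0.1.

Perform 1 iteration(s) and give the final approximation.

f(x) = x³ + x - 1
f'(x) = 3x² + 1
x₀ = 0.1

Newton-Raphson formula: x_{n+1} = x_n - f(x_n)/f'(x_n)

Iteration 1:
  f(0.100000) = -0.899000
  f'(0.100000) = 1.030000
  x_1 = 0.100000 - (-0.899000)/1.030000 = 0.972816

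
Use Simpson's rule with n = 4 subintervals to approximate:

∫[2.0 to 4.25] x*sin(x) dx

f(x) = x*sin(x)
a = 2.0, b = 4.25, n = 4
h = (b - a)/n = 0.562500

Simpson's rule: (h/3)[f(x₀) + 4f(x₁) + 2f(x₂) + ... + f(xₙ)]

x_0 = 2.0000, f(x_0) = 1.818595, coefficient = 1
x_1 = 2.5625, f(x_1) = 1.402366, coefficient = 4
x_2 = 3.1250, f(x_2) = 0.051850, coefficient = 2
x_3 = 3.6875, f(x_3) = -1.914527, coefficient = 4
x_4 = 4.2500, f(x_4) = -3.803705, coefficient = 1

I ≈ (0.562500/3) × -3.930055 = -0.736885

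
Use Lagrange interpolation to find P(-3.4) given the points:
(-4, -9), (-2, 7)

Lagrange interpolation formula:
P(x) = Σ yᵢ × Lᵢ(x)
where Lᵢ(x) = Π_{j≠i} (x - xⱼ)/(xᵢ - xⱼ)

L_0(-3.4) = (-3.4 - (-2))/(-4 - (-2)) = 0.700000
L_1(-3.4) = (-3.4 - (-4))/(-2 - (-4)) = 0.300000

P(-3.4) = (-9)×L_0(-3.4) + 7×L_1(-3.4)
P(-3.4) = -4.200000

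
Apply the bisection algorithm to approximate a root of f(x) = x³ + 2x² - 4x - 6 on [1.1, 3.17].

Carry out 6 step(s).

f(x) = x³ + 2x² - 4x - 6
Initial interval: [1.1, 3.17]

Iteration 1:
  c_1 = (1.100000 + 3.170000)/2 = 2.135000
  f(c_1) = f(2.135000) = 4.308260
  f(a) × f(c) < 0, new interval: [1.100000, 2.135000]
Iteration 2:
  c_2 = (1.100000 + 2.135000)/2 = 1.617500
  f(c_2) = f(1.617500) = -3.005512
  f(a) × f(c) ≥ 0, new interval: [1.617500, 2.135000]
Iteration 3:
  c_3 = (1.617500 + 2.135000)/2 = 1.876250
  f(c_3) = f(1.876250) = 0.140617
  f(a) × f(c) < 0, new interval: [1.617500, 1.876250]
Iteration 4:
  c_4 = (1.617500 + 1.876250)/2 = 1.746875
  f(c_4) = f(1.746875) = -1.553640
  f(a) × f(c) ≥ 0, new interval: [1.746875, 1.876250]
Iteration 5:
  c_5 = (1.746875 + 1.876250)/2 = 1.811562
  f(c_5) = f(1.811562) = -0.737622
  f(a) × f(c) ≥ 0, new interval: [1.811562, 1.876250]
Iteration 6:
  c_6 = (1.811562 + 1.876250)/2 = 1.843906
  f(c_6) = f(1.843906) = -0.306381
  f(a) × f(c) ≥ 0, new interval: [1.843906, 1.876250]

After 6 iteration(s), the approximation is c_6 = 1.843906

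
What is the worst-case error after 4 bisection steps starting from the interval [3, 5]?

Bisection error bound: |error| ≤ (b-a)/2^n
|error| ≤ (5 - 3)/2^4 = 2/2^4
|error| ≤ 0.1250000000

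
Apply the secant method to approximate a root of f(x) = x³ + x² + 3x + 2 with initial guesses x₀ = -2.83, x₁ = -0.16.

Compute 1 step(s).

f(x) = x³ + x² + 3x + 2
x₀ = -2.83, x₁ = -0.16

Secant formula: x_{n+1} = x_n - f(x_n)(x_n - x_{n-1})/(f(x_n) - f(x_{n-1}))

Iteration 1:
  f(-2.830000) = -21.146287
  f(-0.160000) = 1.541504
  x_2 = -0.160000 - 1.541504×(-0.160000 - (-2.830000))/(1.541504 - (-21.146287))
       = -0.341411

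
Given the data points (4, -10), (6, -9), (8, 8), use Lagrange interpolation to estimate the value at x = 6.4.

Lagrange interpolation formula:
P(x) = Σ yᵢ × Lᵢ(x)
where Lᵢ(x) = Π_{j≠i} (x - xⱼ)/(xᵢ - xⱼ)

L_0(6.4) = (6.4 - 6)/(4 - 6) × (6.4 - 8)/(4 - 8) = -0.080000
L_1(6.4) = (6.4 - 4)/(6 - 4) × (6.4 - 8)/(6 - 8) = 0.960000
L_2(6.4) = (6.4 - 4)/(8 - 4) × (6.4 - 6)/(8 - 6) = 0.120000

P(6.4) = (-10)×L_0(6.4) + (-9)×L_1(6.4) + 8×L_2(6.4)
P(6.4) = -6.880000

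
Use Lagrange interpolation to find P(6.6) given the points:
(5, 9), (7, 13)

Lagrange interpolation formula:
P(x) = Σ yᵢ × Lᵢ(x)
where Lᵢ(x) = Π_{j≠i} (x - xⱼ)/(xᵢ - xⱼ)

L_0(6.6) = (6.6 - 7)/(5 - 7) = 0.200000
L_1(6.6) = (6.6 - 5)/(7 - 5) = 0.800000

P(6.6) = 9×L_0(6.6) + 13×L_1(6.6)
P(6.6) = 12.200000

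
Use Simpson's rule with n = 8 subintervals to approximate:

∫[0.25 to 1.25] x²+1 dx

f(x) = x²+1
a = 0.25, b = 1.25, n = 8
h = (b - a)/n = 0.125000

Simpson's rule: (h/3)[f(x₀) + 4f(x₁) + 2f(x₂) + ... + f(xₙ)]

x_0 = 0.2500, f(x_0) = 1.062500, coefficient = 1
x_1 = 0.3750, f(x_1) = 1.140625, coefficient = 4
x_2 = 0.5000, f(x_2) = 1.250000, coefficient = 2
x_3 = 0.6250, f(x_3) = 1.390625, coefficient = 4
x_4 = 0.7500, f(x_4) = 1.562500, coefficient = 2
x_5 = 0.8750, f(x_5) = 1.765625, coefficient = 4
x_6 = 1.0000, f(x_6) = 2.000000, coefficient = 2
x_7 = 1.1250, f(x_7) = 2.265625, coefficient = 4
x_8 = 1.2500, f(x_8) = 2.562500, coefficient = 1

I ≈ (0.125000/3) × 39.500000 = 1.645833
Exact value: 1.645833
Error: 0.000000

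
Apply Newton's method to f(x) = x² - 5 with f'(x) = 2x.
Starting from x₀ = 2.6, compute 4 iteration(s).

f(x) = x² - 5
f'(x) = 2x
x₀ = 2.6

Newton-Raphson formula: x_{n+1} = x_n - f(x_n)/f'(x_n)

Iteration 1:
  f(2.600000) = 1.760000
  f'(2.600000) = 5.200000
  x_1 = 2.600000 - 1.760000/5.200000 = 2.261538
Iteration 2:
  f(2.261538) = 0.114556
  f'(2.261538) = 4.523077
  x_2 = 2.261538 - 0.114556/4.523077 = 2.236211
Iteration 3:
  f(2.236211) = 0.000641
  f'(2.236211) = 4.472423
  x_3 = 2.236211 - 0.000641/4.472423 = 2.236068
Iteration 4:
  f(2.236068) = 0.000000
  f'(2.236068) = 4.472136
  x_4 = 2.236068 - 0.000000/4.472136 = 2.236068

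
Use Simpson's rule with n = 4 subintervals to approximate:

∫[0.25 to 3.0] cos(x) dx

f(x) = cos(x)
a = 0.25, b = 3.0, n = 4
h = (b - a)/n = 0.687500

Simpson's rule: (h/3)[f(x₀) + 4f(x₁) + 2f(x₂) + ... + f(xₙ)]

x_0 = 0.2500, f(x_0) = 0.968912, coefficient = 1
x_1 = 0.9375, f(x_1) = 0.591805, coefficient = 4
x_2 = 1.6250, f(x_2) = -0.054177, coefficient = 2
x_3 = 2.3125, f(x_3) = -0.675545, coefficient = 4
x_4 = 3.0000, f(x_4) = -0.989992, coefficient = 1

I ≈ (0.687500/3) × -0.464394 = -0.106424
Exact value: -0.106284
Error: 0.000140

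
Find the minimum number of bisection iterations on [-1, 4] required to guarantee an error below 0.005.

We need (b-a)/2^n ≤ 0.005
(4 - (-1))/2^n ≤ 0.005
5/2^n ≤ 0.005
2^n ≥ 1000
n ≥ log₂(1000) = 9.97
n ≥ 10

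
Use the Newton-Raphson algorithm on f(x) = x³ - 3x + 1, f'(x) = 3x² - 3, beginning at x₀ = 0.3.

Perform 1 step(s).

f(x) = x³ - 3x + 1
f'(x) = 3x² - 3
x₀ = 0.3

Newton-Raphson formula: x_{n+1} = x_n - f(x_n)/f'(x_n)

Iteration 1:
  f(0.300000) = 0.127000
  f'(0.300000) = -2.730000
  x_1 = 0.300000 - 0.127000/(-2.730000) = 0.346520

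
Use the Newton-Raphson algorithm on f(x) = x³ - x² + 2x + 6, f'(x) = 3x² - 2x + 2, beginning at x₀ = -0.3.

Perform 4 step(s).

f(x) = x³ - x² + 2x + 6
f'(x) = 3x² - 2x + 2
x₀ = -0.3

Newton-Raphson formula: x_{n+1} = x_n - f(x_n)/f'(x_n)

Iteration 1:
  f(-0.300000) = 5.283000
  f'(-0.300000) = 2.870000
  x_1 = -0.300000 - 5.283000/2.870000 = -2.140767
Iteration 2:
  f(-2.140767) = -12.675294
  f'(-2.140767) = 20.030177
  x_2 = -2.140767 - (-12.675294)/20.030177 = -1.507957
Iteration 3:
  f(-1.507957) = -2.718840
  f'(-1.507957) = 11.837713
  x_3 = -1.507957 - (-2.718840)/11.837713 = -1.278281
Iteration 4:
  f(-1.278281) = -0.279275
  f'(-1.278281) = 9.458565
  x_4 = -1.278281 - (-0.279275)/9.458565 = -1.248754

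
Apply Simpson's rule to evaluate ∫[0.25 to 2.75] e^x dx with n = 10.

f(x) = e^x
a = 0.25, b = 2.75, n = 10
h = (b - a)/n = 0.250000

Simpson's rule: (h/3)[f(x₀) + 4f(x₁) + 2f(x₂) + ... + f(xₙ)]

x_0 = 0.2500, f(x_0) = 1.284025, coefficient = 1
x_1 = 0.5000, f(x_1) = 1.648721, coefficient = 4
x_2 = 0.7500, f(x_2) = 2.117000, coefficient = 2
x_3 = 1.0000, f(x_3) = 2.718282, coefficient = 4
x_4 = 1.2500, f(x_4) = 3.490343, coefficient = 2
x_5 = 1.5000, f(x_5) = 4.481689, coefficient = 4
x_6 = 1.7500, f(x_6) = 5.754603, coefficient = 2
x_7 = 2.0000, f(x_7) = 7.389056, coefficient = 4
x_8 = 2.2500, f(x_8) = 9.487736, coefficient = 2
x_9 = 2.5000, f(x_9) = 12.182494, coefficient = 4
x_10 = 2.7500, f(x_10) = 15.642632, coefficient = 1

I ≈ (0.250000/3) × 172.306989 = 14.358916
Exact value: 14.358606
Error: 0.000309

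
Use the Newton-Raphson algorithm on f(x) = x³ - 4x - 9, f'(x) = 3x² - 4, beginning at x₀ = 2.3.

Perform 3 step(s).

f(x) = x³ - 4x - 9
f'(x) = 3x² - 4
x₀ = 2.3

Newton-Raphson formula: x_{n+1} = x_n - f(x_n)/f'(x_n)

Iteration 1:
  f(2.300000) = -6.033000
  f'(2.300000) = 11.870000
  x_1 = 2.300000 - (-6.033000)/11.870000 = 2.808256
Iteration 2:
  f(2.808256) = 1.913732
  f'(2.808256) = 19.658907
  x_2 = 2.808256 - 1.913732/19.658907 = 2.710909
Iteration 3:
  f(2.710909) = 0.078914
  f'(2.710909) = 18.047087
  x_3 = 2.710909 - 0.078914/18.047087 = 2.706537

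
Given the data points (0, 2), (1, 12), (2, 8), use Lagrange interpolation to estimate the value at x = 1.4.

Lagrange interpolation formula:
P(x) = Σ yᵢ × Lᵢ(x)
where Lᵢ(x) = Π_{j≠i} (x - xⱼ)/(xᵢ - xⱼ)

L_0(1.4) = (1.4 - 1)/(0 - 1) × (1.4 - 2)/(0 - 2) = -0.120000
L_1(1.4) = (1.4 - 0)/(1 - 0) × (1.4 - 2)/(1 - 2) = 0.840000
L_2(1.4) = (1.4 - 0)/(2 - 0) × (1.4 - 1)/(2 - 1) = 0.280000

P(1.4) = 2×L_0(1.4) + 12×L_1(1.4) + 8×L_2(1.4)
P(1.4) = 12.080000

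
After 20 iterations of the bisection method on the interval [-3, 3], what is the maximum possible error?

Bisection error bound: |error| ≤ (b-a)/2^n
|error| ≤ (3 - (-3))/2^20 = 6/2^20
|error| ≤ 0.0000057220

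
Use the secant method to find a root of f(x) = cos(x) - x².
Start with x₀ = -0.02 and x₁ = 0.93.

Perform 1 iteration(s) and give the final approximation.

f(x) = cos(x) - x²
x₀ = -0.02, x₁ = 0.93

Secant formula: x_{n+1} = x_n - f(x_n)(x_n - x_{n-1})/(f(x_n) - f(x_{n-1}))

Iteration 1:
  f(-0.020000) = 0.999400
  f(0.930000) = -0.267066
  x_2 = 0.930000 - (-0.267066)×(0.930000 - (-0.020000))/(-0.267066 - 0.999400)
       = 0.729669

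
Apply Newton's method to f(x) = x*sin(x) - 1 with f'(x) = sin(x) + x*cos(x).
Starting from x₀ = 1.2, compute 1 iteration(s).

f(x) = x*sin(x) - 1
f'(x) = sin(x) + x*cos(x)
x₀ = 1.2

Newton-Raphson formula: x_{n+1} = x_n - f(x_n)/f'(x_n)

Iteration 1:
  f(1.200000) = 0.118447
  f'(1.200000) = 1.366868
  x_1 = 1.200000 - 0.118447/1.366868 = 1.113344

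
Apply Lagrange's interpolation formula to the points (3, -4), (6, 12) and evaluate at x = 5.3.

Lagrange interpolation formula:
P(x) = Σ yᵢ × Lᵢ(x)
where Lᵢ(x) = Π_{j≠i} (x - xⱼ)/(xᵢ - xⱼ)

L_0(5.3) = (5.3 - 6)/(3 - 6) = 0.233333
L_1(5.3) = (5.3 - 3)/(6 - 3) = 0.766667

P(5.3) = (-4)×L_0(5.3) + 12×L_1(5.3)
P(5.3) = 8.266667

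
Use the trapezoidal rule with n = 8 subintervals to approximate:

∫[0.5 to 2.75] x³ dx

f(x) = x³
a = 0.5, b = 2.75, n = 8
h = (b - a)/n = 0.281250

Trapezoidal rule: (h/2)[f(x₀) + 2f(x₁) + 2f(x₂) + ... + f(xₙ)]

x_0 = 0.5000, f(x_0) = 0.125000, coefficient = 1
x_1 = 0.7812, f(x_1) = 0.476837, coefficient = 2
x_2 = 1.0625, f(x_2) = 1.199463, coefficient = 2
x_3 = 1.3438, f(x_3) = 2.426361, coefficient = 2
x_4 = 1.6250, f(x_4) = 4.291016, coefficient = 2
x_5 = 1.9062, f(x_5) = 6.926910, coefficient = 2
x_6 = 2.1875, f(x_6) = 10.467529, coefficient = 2
x_7 = 2.4688, f(x_7) = 15.046356, coefficient = 2
x_8 = 2.7500, f(x_8) = 20.796875, coefficient = 1

I ≈ (0.281250/2) × 102.590820 = 14.426834
Exact value: 14.282227
Error: 0.144608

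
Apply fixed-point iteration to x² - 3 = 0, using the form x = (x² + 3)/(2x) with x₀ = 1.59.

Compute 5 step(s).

Equation: x² - 3 = 0
Fixed-point form: x = (x² + 3)/(2x)
x₀ = 1.59

x_1 = g(1.590000) = 1.738396
x_2 = g(1.738396) = 1.732062
x_3 = g(1.732062) = 1.732051
x_4 = g(1.732051) = 1.732051
x_5 = g(1.732051) = 1.732051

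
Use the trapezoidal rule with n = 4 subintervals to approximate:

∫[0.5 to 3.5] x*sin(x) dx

f(x) = x*sin(x)
a = 0.5, b = 3.5, n = 4
h = (b - a)/n = 0.750000

Trapezoidal rule: (h/2)[f(x₀) + 2f(x₁) + 2f(x₂) + ... + f(xₙ)]

x_0 = 0.5000, f(x_0) = 0.239713, coefficient = 1
x_1 = 1.2500, f(x_1) = 1.186231, coefficient = 2
x_2 = 2.0000, f(x_2) = 1.818595, coefficient = 2
x_3 = 2.7500, f(x_3) = 1.049568, coefficient = 2
x_4 = 3.5000, f(x_4) = -1.227741, coefficient = 1

I ≈ (0.750000/2) × 7.120758 = 2.670284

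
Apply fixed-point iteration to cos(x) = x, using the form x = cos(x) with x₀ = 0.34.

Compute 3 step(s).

Equation: cos(x) = x
Fixed-point form: x = cos(x)
x₀ = 0.34

x_1 = g(0.340000) = 0.942755
x_2 = g(0.942755) = 0.587561
x_3 = g(0.587561) = 0.832295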